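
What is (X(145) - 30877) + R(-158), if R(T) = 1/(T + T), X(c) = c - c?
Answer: -9757133/316 ≈ -30877.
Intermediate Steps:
X(c) = 0
R(T) = 1/(2*T)
(X(145) - 30877) + R(-158) = (0 - 30877) + (½)/(-158) = -30877 + (½)*(-1/158) = -30877 - 1/316 = -9757133/316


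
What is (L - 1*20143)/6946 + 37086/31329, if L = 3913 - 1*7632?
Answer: -81662207/36268539 ≈ -2.2516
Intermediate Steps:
L = -3719 (L = 3913 - 7632 = -3719)
(L - 1*20143)/6946 + 37086/31329 = (-3719 - 1*20143)/6946 + 37086/31329 = (-3719 - 20143)*(1/6946) + 37086*(1/31329) = -23862*1/6946 + 12362/10443 = -11931/3473 + 12362/10443 = -81662207/36268539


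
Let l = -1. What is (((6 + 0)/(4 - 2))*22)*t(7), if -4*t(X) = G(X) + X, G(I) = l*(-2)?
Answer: -297/2 ≈ -148.50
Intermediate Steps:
G(I) = 2 (G(I) = -1*(-2) = 2)
t(X) = -½ - X/4 (t(X) = -(2 + X)/4 = -½ - X/4)
(((6 + 0)/(4 - 2))*22)*t(7) = (((6 + 0)/(4 - 2))*22)*(-½ - ¼*7) = ((6/2)*22)*(-½ - 7/4) = (((½)*6)*22)*(-9/4) = (3*22)*(-9/4) = 66*(-9/4) = -297/2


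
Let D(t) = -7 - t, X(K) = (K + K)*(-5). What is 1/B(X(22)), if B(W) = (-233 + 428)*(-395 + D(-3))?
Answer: -1/77805 ≈ -1.2853e-5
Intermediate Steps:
X(K) = -10*K (X(K) = (2*K)*(-5) = -10*K)
B(W) = -77805 (B(W) = (-233 + 428)*(-395 + (-7 - 1*(-3))) = 195*(-395 + (-7 + 3)) = 195*(-395 - 4) = 195*(-399) = -77805)
1/B(X(22)) = 1/(-77805) = -1/77805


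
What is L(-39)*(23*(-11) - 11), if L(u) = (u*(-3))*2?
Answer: -61776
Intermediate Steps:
L(u) = -6*u (L(u) = -3*u*2 = -6*u)
L(-39)*(23*(-11) - 11) = (-6*(-39))*(23*(-11) - 11) = 234*(-253 - 11) = 234*(-264) = -61776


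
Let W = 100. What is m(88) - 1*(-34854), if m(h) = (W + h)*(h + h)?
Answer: 67942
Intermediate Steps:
m(h) = 2*h*(100 + h) (m(h) = (100 + h)*(h + h) = (100 + h)*(2*h) = 2*h*(100 + h))
m(88) - 1*(-34854) = 2*88*(100 + 88) - 1*(-34854) = 2*88*188 + 34854 = 33088 + 34854 = 67942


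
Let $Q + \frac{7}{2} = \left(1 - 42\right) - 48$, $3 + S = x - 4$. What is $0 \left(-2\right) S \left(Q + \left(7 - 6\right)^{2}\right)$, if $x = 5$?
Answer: $0$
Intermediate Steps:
$S = -2$ ($S = -3 + \left(5 - 4\right) = -3 + 1 = -2$)
$Q = - \frac{185}{2}$ ($Q = - \frac{7}{2} + \left(\left(1 - 42\right) - 48\right) = - \frac{7}{2} - 89 = - \frac{185}{2} \approx -92.5$)
$0 \left(-2\right) S \left(Q + \left(7 - 6\right)^{2}\right) = 0 \left(-2\right) \left(-2\right) \left(- \frac{185}{2} + \left(7 - 6\right)^{2}\right) = 0 \left(-2\right) \left(- \frac{185}{2} + 1^{2}\right) = 0 \left(- \frac{185}{2} + 1\right) = 0 \left(- \frac{183}{2}\right) = 0$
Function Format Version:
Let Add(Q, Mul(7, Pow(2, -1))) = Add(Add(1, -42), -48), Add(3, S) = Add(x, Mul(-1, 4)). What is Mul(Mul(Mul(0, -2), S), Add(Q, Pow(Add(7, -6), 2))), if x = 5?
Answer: 0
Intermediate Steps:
S = -2 (S = Add(-3, Add(5, Mul(-1, 4))) = Add(-3, Add(5, -4)) = Add(-3, 1) = -2)
Q = Rational(-185, 2) (Q = Add(Rational(-7, 2), Add(Add(1, -42), -48)) = Add(Rational(-7, 2), Add(-41, -48)) = Add(Rational(-7, 2), -89) = Rational(-185, 2) ≈ -92.500)
Mul(Mul(Mul(0, -2), S), Add(Q, Pow(Add(7, -6), 2))) = Mul(Mul(Mul(0, -2), -2), Add(Rational(-185, 2), Pow(Add(7, -6), 2))) = Mul(Mul(0, -2), Add(Rational(-185, 2), Pow(1, 2))) = Mul(0, Add(Rational(-185, 2), 1)) = Mul(0, Rational(-183, 2)) = 0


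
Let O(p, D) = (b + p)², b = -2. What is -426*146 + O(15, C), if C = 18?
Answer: -62027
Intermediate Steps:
O(p, D) = (-2 + p)²
-426*146 + O(15, C) = -426*146 + (-2 + 15)² = -62196 + 13² = -62196 + 169 = -62027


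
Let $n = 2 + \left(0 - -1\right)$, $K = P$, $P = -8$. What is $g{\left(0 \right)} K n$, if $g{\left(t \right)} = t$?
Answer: $0$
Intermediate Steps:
$K = -8$
$n = 3$ ($n = 2 + \left(0 + 1\right) = 2 + 1 = 3$)
$g{\left(0 \right)} K n = 0 \left(-8\right) 3 = 0 \cdot 3 = 0$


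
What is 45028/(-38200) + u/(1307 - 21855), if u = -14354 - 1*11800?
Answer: 2307733/24529175 ≈ 0.094081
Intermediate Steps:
u = -26154 (u = -14354 - 11800 = -26154)
45028/(-38200) + u/(1307 - 21855) = 45028/(-38200) - 26154/(1307 - 21855) = 45028*(-1/38200) - 26154/(-20548) = -11257/9550 - 26154*(-1/20548) = -11257/9550 + 13077/10274 = 2307733/24529175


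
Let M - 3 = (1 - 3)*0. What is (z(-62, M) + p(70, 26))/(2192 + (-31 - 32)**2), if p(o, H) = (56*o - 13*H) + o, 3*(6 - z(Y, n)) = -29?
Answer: 11003/18483 ≈ 0.59530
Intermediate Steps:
M = 3 (M = 3 + (1 - 3)*0 = 3 - 2*0 = 3 + 0 = 3)
z(Y, n) = 47/3 (z(Y, n) = 6 - 1/3*(-29) = 6 + 29/3 = 47/3)
p(o, H) = -13*H + 57*o (p(o, H) = (-13*H + 56*o) + o = -13*H + 57*o)
(z(-62, M) + p(70, 26))/(2192 + (-31 - 32)**2) = (47/3 + (-13*26 + 57*70))/(2192 + (-31 - 32)**2) = (47/3 + (-338 + 3990))/(2192 + (-63)**2) = (47/3 + 3652)/(2192 + 3969) = (11003/3)/6161 = (11003/3)*(1/6161) = 11003/18483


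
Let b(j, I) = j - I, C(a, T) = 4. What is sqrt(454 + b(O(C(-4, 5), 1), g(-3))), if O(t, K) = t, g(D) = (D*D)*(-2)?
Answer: 2*sqrt(119) ≈ 21.817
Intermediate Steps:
g(D) = -2*D**2 (g(D) = D**2*(-2) = -2*D**2)
sqrt(454 + b(O(C(-4, 5), 1), g(-3))) = sqrt(454 + (4 - (-2)*(-3)**2)) = sqrt(454 + (4 - (-2)*9)) = sqrt(454 + (4 - 1*(-18))) = sqrt(454 + (4 + 18)) = sqrt(454 + 22) = sqrt(476) = 2*sqrt(119)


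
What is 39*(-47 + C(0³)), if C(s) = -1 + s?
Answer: -1872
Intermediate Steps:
39*(-47 + C(0³)) = 39*(-47 + (-1 + 0³)) = 39*(-47 + (-1 + 0)) = 39*(-47 - 1) = 39*(-48) = -1872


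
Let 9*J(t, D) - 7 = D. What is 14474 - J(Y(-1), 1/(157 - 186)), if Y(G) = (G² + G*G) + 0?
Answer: 3777512/261 ≈ 14473.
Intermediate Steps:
Y(G) = 2*G² (Y(G) = (G² + G²) + 0 = 2*G² + 0 = 2*G²)
J(t, D) = 7/9 + D/9
14474 - J(Y(-1), 1/(157 - 186)) = 14474 - (7/9 + 1/(9*(157 - 186))) = 14474 - (7/9 + (⅑)/(-29)) = 14474 - (7/9 + (⅑)*(-1/29)) = 14474 - (7/9 - 1/261) = 14474 - 1*202/261 = 14474 - 202/261 = 3777512/261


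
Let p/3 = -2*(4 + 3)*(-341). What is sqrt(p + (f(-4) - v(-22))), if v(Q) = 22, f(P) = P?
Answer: 2*sqrt(3574) ≈ 119.57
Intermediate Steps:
p = 14322 (p = 3*(-2*(4 + 3)*(-341)) = 3*(-2*7*(-341)) = 3*(-14*(-341)) = 3*4774 = 14322)
sqrt(p + (f(-4) - v(-22))) = sqrt(14322 + (-4 - 1*22)) = sqrt(14322 + (-4 - 22)) = sqrt(14322 - 26) = sqrt(14296) = 2*sqrt(3574)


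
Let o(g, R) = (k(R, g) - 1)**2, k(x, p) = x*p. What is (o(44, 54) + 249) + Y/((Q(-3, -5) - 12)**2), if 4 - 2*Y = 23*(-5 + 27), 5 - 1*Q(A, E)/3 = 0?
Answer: 50767615/9 ≈ 5.6408e+6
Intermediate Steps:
k(x, p) = p*x
Q(A, E) = 15 (Q(A, E) = 15 - 3*0 = 15 + 0 = 15)
Y = -251 (Y = 2 - 23*(-5 + 27)/2 = 2 - 23*22/2 = 2 - 1/2*506 = 2 - 253 = -251)
o(g, R) = (-1 + R*g)**2 (o(g, R) = (g*R - 1)**2 = (R*g - 1)**2 = (-1 + R*g)**2)
(o(44, 54) + 249) + Y/((Q(-3, -5) - 12)**2) = ((-1 + 54*44)**2 + 249) - 251/(15 - 12)**2 = ((-1 + 2376)**2 + 249) - 251/(3**2) = (2375**2 + 249) - 251/9 = (5640625 + 249) - 251*1/9 = 5640874 - 251/9 = 50767615/9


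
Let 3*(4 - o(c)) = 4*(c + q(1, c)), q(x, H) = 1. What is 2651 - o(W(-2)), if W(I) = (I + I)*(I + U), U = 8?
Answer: 7849/3 ≈ 2616.3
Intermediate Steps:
W(I) = 2*I*(8 + I) (W(I) = (I + I)*(I + 8) = (2*I)*(8 + I) = 2*I*(8 + I))
o(c) = 8/3 - 4*c/3 (o(c) = 4 - 4*(c + 1)/3 = 4 - 4*(1 + c)/3 = 4 - (4 + 4*c)/3 = 4 + (-4/3 - 4*c/3) = 8/3 - 4*c/3)
2651 - o(W(-2)) = 2651 - (8/3 - 8*(-2)*(8 - 2)/3) = 2651 - (8/3 - 8*(-2)*6/3) = 2651 - (8/3 - 4/3*(-24)) = 2651 - (8/3 + 32) = 2651 - 1*104/3 = 2651 - 104/3 = 7849/3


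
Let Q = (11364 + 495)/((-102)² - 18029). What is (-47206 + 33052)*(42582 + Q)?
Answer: -4595462561214/7625 ≈ -6.0268e+8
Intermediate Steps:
Q = -11859/7625 (Q = 11859/(10404 - 18029) = 11859/(-7625) = 11859*(-1/7625) = -11859/7625 ≈ -1.5553)
(-47206 + 33052)*(42582 + Q) = (-47206 + 33052)*(42582 - 11859/7625) = -14154*324675891/7625 = -4595462561214/7625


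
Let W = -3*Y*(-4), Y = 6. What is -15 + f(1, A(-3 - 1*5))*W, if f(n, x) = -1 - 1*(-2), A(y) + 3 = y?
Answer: 57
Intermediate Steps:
A(y) = -3 + y
f(n, x) = 1 (f(n, x) = -1 + 2 = 1)
W = 72 (W = -3*6*(-4) = -18*(-4) = 72)
-15 + f(1, A(-3 - 1*5))*W = -15 + 1*72 = -15 + 72 = 57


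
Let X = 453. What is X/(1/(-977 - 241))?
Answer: -551754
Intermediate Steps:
X/(1/(-977 - 241)) = 453/(1/(-977 - 241)) = 453/(1/(-1218)) = 453/(-1/1218) = 453*(-1218) = -551754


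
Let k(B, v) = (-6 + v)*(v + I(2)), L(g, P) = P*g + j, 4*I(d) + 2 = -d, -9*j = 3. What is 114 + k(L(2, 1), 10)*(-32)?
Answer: -1038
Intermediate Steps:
j = -⅓ (j = -⅑*3 = -⅓ ≈ -0.33333)
I(d) = -½ - d/4 (I(d) = -½ + (-d)/4 = -½ - d/4)
L(g, P) = -⅓ + P*g (L(g, P) = P*g - ⅓ = -⅓ + P*g)
k(B, v) = (-1 + v)*(-6 + v) (k(B, v) = (-6 + v)*(v + (-½ - ¼*2)) = (-6 + v)*(v + (-½ - ½)) = (-6 + v)*(v - 1) = (-6 + v)*(-1 + v) = (-1 + v)*(-6 + v))
114 + k(L(2, 1), 10)*(-32) = 114 + (6 + 10² - 7*10)*(-32) = 114 + (6 + 100 - 70)*(-32) = 114 + 36*(-32) = 114 - 1152 = -1038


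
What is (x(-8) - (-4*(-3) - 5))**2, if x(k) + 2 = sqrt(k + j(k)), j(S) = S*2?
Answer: 57 - 36*I*sqrt(6) ≈ 57.0 - 88.182*I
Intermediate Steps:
j(S) = 2*S
x(k) = -2 + sqrt(3)*sqrt(k) (x(k) = -2 + sqrt(k + 2*k) = -2 + sqrt(3*k) = -2 + sqrt(3)*sqrt(k))
(x(-8) - (-4*(-3) - 5))**2 = ((-2 + sqrt(3)*sqrt(-8)) - (-4*(-3) - 5))**2 = ((-2 + sqrt(3)*(2*I*sqrt(2))) - (12 - 5))**2 = ((-2 + 2*I*sqrt(6)) - 1*7)**2 = ((-2 + 2*I*sqrt(6)) - 7)**2 = (-9 + 2*I*sqrt(6))**2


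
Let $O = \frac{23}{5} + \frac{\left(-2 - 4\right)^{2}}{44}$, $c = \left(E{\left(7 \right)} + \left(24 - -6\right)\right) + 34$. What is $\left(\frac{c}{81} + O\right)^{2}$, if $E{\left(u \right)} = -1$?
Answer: $\frac{9406489}{245025} \approx 38.39$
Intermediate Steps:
$c = 63$ ($c = \left(-1 + \left(24 - -6\right)\right) + 34 = \left(-1 + \left(24 + 6\right)\right) + 34 = \left(-1 + 30\right) + 34 = 29 + 34 = 63$)
$O = \frac{298}{55}$ ($O = 23 \cdot \frac{1}{5} + \left(-6\right)^{2} \cdot \frac{1}{44} = \frac{23}{5} + 36 \cdot \frac{1}{44} = \frac{23}{5} + \frac{9}{11} = \frac{298}{55} \approx 5.4182$)
$\left(\frac{c}{81} + O\right)^{2} = \left(\frac{63}{81} + \frac{298}{55}\right)^{2} = \left(63 \cdot \frac{1}{81} + \frac{298}{55}\right)^{2} = \left(\frac{7}{9} + \frac{298}{55}\right)^{2} = \left(\frac{3067}{495}\right)^{2} = \frac{9406489}{245025}$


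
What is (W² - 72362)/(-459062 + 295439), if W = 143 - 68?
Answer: 66737/163623 ≈ 0.40787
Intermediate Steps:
W = 75
(W² - 72362)/(-459062 + 295439) = (75² - 72362)/(-459062 + 295439) = (5625 - 72362)/(-163623) = -66737*(-1/163623) = 66737/163623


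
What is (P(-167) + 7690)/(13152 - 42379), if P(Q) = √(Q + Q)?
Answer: -7690/29227 - I*√334/29227 ≈ -0.26311 - 0.0006253*I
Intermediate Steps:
P(Q) = √2*√Q (P(Q) = √(2*Q) = √2*√Q)
(P(-167) + 7690)/(13152 - 42379) = (√2*√(-167) + 7690)/(13152 - 42379) = (√2*(I*√167) + 7690)/(-29227) = (I*√334 + 7690)*(-1/29227) = (7690 + I*√334)*(-1/29227) = -7690/29227 - I*√334/29227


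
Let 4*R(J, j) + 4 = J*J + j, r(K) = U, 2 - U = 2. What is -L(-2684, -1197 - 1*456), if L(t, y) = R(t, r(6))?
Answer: -1800963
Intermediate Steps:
U = 0 (U = 2 - 1*2 = 2 - 2 = 0)
r(K) = 0
R(J, j) = -1 + j/4 + J**2/4 (R(J, j) = -1 + (J*J + j)/4 = -1 + (J**2 + j)/4 = -1 + (j + J**2)/4 = -1 + (j/4 + J**2/4) = -1 + j/4 + J**2/4)
L(t, y) = -1 + t**2/4 (L(t, y) = -1 + (1/4)*0 + t**2/4 = -1 + 0 + t**2/4 = -1 + t**2/4)
-L(-2684, -1197 - 1*456) = -(-1 + (1/4)*(-2684)**2) = -(-1 + (1/4)*7203856) = -(-1 + 1800964) = -1*1800963 = -1800963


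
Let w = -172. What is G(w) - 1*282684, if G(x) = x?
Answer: -282856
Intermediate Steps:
G(w) - 1*282684 = -172 - 1*282684 = -172 - 282684 = -282856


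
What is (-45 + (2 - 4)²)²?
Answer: 1681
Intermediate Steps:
(-45 + (2 - 4)²)² = (-45 + (-2)²)² = (-45 + 4)² = (-41)² = 1681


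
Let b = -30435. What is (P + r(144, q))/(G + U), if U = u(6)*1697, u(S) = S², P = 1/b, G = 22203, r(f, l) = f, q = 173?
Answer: 4382639/2535083325 ≈ 0.0017288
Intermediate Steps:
P = -1/30435 (P = 1/(-30435) = -1/30435 ≈ -3.2857e-5)
U = 61092 (U = 6²*1697 = 36*1697 = 61092)
(P + r(144, q))/(G + U) = (-1/30435 + 144)/(22203 + 61092) = (4382639/30435)/83295 = (4382639/30435)*(1/83295) = 4382639/2535083325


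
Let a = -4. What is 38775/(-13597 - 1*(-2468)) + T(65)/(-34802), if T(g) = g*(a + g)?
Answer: -1393574035/387311458 ≈ -3.5981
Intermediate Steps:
T(g) = g*(-4 + g)
38775/(-13597 - 1*(-2468)) + T(65)/(-34802) = 38775/(-13597 - 1*(-2468)) + (65*(-4 + 65))/(-34802) = 38775/(-13597 + 2468) + (65*61)*(-1/34802) = 38775/(-11129) + 3965*(-1/34802) = 38775*(-1/11129) - 3965/34802 = -38775/11129 - 3965/34802 = -1393574035/387311458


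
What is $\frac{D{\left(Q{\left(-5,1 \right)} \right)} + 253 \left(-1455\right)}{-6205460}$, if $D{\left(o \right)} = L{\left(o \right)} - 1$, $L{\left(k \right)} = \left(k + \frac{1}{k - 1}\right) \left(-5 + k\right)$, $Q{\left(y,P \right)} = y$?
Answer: $\frac{1104193}{18616380} \approx 0.059313$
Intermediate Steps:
$L{\left(k \right)} = \left(-5 + k\right) \left(k + \frac{1}{-1 + k}\right)$ ($L{\left(k \right)} = \left(k + \frac{1}{-1 + k}\right) \left(-5 + k\right) = \left(-5 + k\right) \left(k + \frac{1}{-1 + k}\right)$)
$D{\left(o \right)} = -1 + \frac{-5 + o^{3} - 6 o^{2} + 6 o}{-1 + o}$ ($D{\left(o \right)} = \frac{-5 + o^{3} - 6 o^{2} + 6 o}{-1 + o} - 1 = -1 + \frac{-5 + o^{3} - 6 o^{2} + 6 o}{-1 + o}$)
$\frac{D{\left(Q{\left(-5,1 \right)} \right)} + 253 \left(-1455\right)}{-6205460} = \frac{\frac{-4 + \left(-5\right)^{3} - 6 \left(-5\right)^{2} + 5 \left(-5\right)}{-1 - 5} + 253 \left(-1455\right)}{-6205460} = \left(\frac{-4 - 125 - 150 - 25}{-6} - 368115\right) \left(- \frac{1}{6205460}\right) = \left(- \frac{-4 - 125 - 150 - 25}{6} - 368115\right) \left(- \frac{1}{6205460}\right) = \left(\left(- \frac{1}{6}\right) \left(-304\right) - 368115\right) \left(- \frac{1}{6205460}\right) = \left(\frac{152}{3} - 368115\right) \left(- \frac{1}{6205460}\right) = \left(- \frac{1104193}{3}\right) \left(- \frac{1}{6205460}\right) = \frac{1104193}{18616380}$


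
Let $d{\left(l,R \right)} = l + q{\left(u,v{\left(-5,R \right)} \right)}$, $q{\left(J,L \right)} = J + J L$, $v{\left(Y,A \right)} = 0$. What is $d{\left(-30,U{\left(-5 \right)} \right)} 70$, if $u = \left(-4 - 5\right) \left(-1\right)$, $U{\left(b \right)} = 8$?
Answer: $-1470$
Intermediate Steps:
$u = 9$ ($u = \left(-9\right) \left(-1\right) = 9$)
$d{\left(l,R \right)} = 9 + l$ ($d{\left(l,R \right)} = l + 9 \left(1 + 0\right) = l + 9 \cdot 1 = l + 9 = 9 + l$)
$d{\left(-30,U{\left(-5 \right)} \right)} 70 = \left(9 - 30\right) 70 = \left(-21\right) 70 = -1470$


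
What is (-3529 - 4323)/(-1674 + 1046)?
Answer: 1963/157 ≈ 12.503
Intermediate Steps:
(-3529 - 4323)/(-1674 + 1046) = -7852/(-628) = -7852*(-1/628) = 1963/157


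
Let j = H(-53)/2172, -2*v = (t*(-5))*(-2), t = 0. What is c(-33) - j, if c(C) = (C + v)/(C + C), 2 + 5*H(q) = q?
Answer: 1097/2172 ≈ 0.50506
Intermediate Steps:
H(q) = -⅖ + q/5
v = 0 (v = -0*(-5)*(-2)/2 = -0*(-2) = -½*0 = 0)
j = -11/2172 (j = (-⅖ + (⅕)*(-53))/2172 = (-⅖ - 53/5)*(1/2172) = -11*1/2172 = -11/2172 ≈ -0.0050645)
c(C) = ½ (c(C) = (C + 0)/(C + C) = C/((2*C)) = C*(1/(2*C)) = ½)
c(-33) - j = ½ - 1*(-11/2172) = ½ + 11/2172 = 1097/2172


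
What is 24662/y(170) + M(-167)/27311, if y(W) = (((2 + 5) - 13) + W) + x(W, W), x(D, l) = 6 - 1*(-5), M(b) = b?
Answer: 673514657/4779425 ≈ 140.92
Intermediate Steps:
x(D, l) = 11 (x(D, l) = 6 + 5 = 11)
y(W) = 5 + W (y(W) = (((2 + 5) - 13) + W) + 11 = ((7 - 13) + W) + 11 = (-6 + W) + 11 = 5 + W)
24662/y(170) + M(-167)/27311 = 24662/(5 + 170) - 167/27311 = 24662/175 - 167*1/27311 = 24662*(1/175) - 167/27311 = 24662/175 - 167/27311 = 673514657/4779425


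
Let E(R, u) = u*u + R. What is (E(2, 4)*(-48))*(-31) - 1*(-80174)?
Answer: 106958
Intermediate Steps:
E(R, u) = R + u² (E(R, u) = u² + R = R + u²)
(E(2, 4)*(-48))*(-31) - 1*(-80174) = ((2 + 4²)*(-48))*(-31) - 1*(-80174) = ((2 + 16)*(-48))*(-31) + 80174 = (18*(-48))*(-31) + 80174 = -864*(-31) + 80174 = 26784 + 80174 = 106958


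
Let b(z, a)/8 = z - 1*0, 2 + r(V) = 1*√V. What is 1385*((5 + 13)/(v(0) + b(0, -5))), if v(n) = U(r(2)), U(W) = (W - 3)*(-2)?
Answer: 62325/23 + 12465*√2/23 ≈ 3476.2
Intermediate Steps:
r(V) = -2 + √V (r(V) = -2 + 1*√V = -2 + √V)
U(W) = 6 - 2*W (U(W) = (-3 + W)*(-2) = 6 - 2*W)
v(n) = 10 - 2*√2 (v(n) = 6 - 2*(-2 + √2) = 6 + (4 - 2*√2) = 10 - 2*√2)
b(z, a) = 8*z (b(z, a) = 8*(z - 1*0) = 8*(z + 0) = 8*z)
1385*((5 + 13)/(v(0) + b(0, -5))) = 1385*((5 + 13)/((10 - 2*√2) + 8*0)) = 1385*(18/((10 - 2*√2) + 0)) = 1385*(18/(10 - 2*√2)) = 24930/(10 - 2*√2)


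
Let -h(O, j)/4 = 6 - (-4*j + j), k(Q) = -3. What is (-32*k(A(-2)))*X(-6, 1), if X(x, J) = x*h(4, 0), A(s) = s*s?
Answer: 13824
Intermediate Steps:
A(s) = s²
h(O, j) = -24 - 12*j (h(O, j) = -4*(6 - (-4*j + j)) = -4*(6 - (-3)*j) = -4*(6 + 3*j) = -24 - 12*j)
X(x, J) = -24*x (X(x, J) = x*(-24 - 12*0) = x*(-24 + 0) = x*(-24) = -24*x)
(-32*k(A(-2)))*X(-6, 1) = (-32*(-3))*(-24*(-6)) = 96*144 = 13824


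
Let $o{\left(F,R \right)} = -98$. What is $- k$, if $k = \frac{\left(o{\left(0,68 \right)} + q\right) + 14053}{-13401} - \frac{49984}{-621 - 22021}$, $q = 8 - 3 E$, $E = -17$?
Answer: $- \frac{176265298}{151712721} \approx -1.1618$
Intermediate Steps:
$q = 59$ ($q = 8 - -51 = 8 + 51 = 59$)
$k = \frac{176265298}{151712721}$ ($k = \frac{\left(-98 + 59\right) + 14053}{-13401} - \frac{49984}{-621 - 22021} = \left(-39 + 14053\right) \left(- \frac{1}{13401}\right) - \frac{49984}{-22642} = 14014 \left(- \frac{1}{13401}\right) - - \frac{24992}{11321} = - \frac{14014}{13401} + \frac{24992}{11321} = \frac{176265298}{151712721} \approx 1.1618$)
$- k = \left(-1\right) \frac{176265298}{151712721} = - \frac{176265298}{151712721}$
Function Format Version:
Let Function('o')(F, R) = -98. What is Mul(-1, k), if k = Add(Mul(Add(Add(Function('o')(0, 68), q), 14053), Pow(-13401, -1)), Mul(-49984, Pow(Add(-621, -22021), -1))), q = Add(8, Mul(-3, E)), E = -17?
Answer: Rational(-176265298, 151712721) ≈ -1.1618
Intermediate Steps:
q = 59 (q = Add(8, Mul(-3, -17)) = Add(8, 51) = 59)
k = Rational(176265298, 151712721) (k = Add(Mul(Add(Add(-98, 59), 14053), Pow(-13401, -1)), Mul(-49984, Pow(Add(-621, -22021), -1))) = Add(Mul(Add(-39, 14053), Rational(-1, 13401)), Mul(-49984, Pow(-22642, -1))) = Add(Mul(14014, Rational(-1, 13401)), Mul(-49984, Rational(-1, 22642))) = Add(Rational(-14014, 13401), Rational(24992, 11321)) = Rational(176265298, 151712721) ≈ 1.1618)
Mul(-1, k) = Mul(-1, Rational(176265298, 151712721)) = Rational(-176265298, 151712721)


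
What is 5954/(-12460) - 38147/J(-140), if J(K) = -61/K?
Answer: -33271994997/380030 ≈ -87551.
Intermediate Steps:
5954/(-12460) - 38147/J(-140) = 5954/(-12460) - 38147/((-61/(-140))) = 5954*(-1/12460) - 38147/((-61*(-1/140))) = -2977/6230 - 38147/61/140 = -2977/6230 - 38147*140/61 = -2977/6230 - 5340580/61 = -33271994997/380030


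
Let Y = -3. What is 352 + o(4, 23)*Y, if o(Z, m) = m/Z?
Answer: 1339/4 ≈ 334.75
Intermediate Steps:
352 + o(4, 23)*Y = 352 + (23/4)*(-3) = 352 - 69/4 = 1339/4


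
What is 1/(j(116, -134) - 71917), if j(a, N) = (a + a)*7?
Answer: -1/70293 ≈ -1.4226e-5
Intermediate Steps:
j(a, N) = 14*a (j(a, N) = (2*a)*7 = 14*a)
1/(j(116, -134) - 71917) = 1/(14*116 - 71917) = 1/(1624 - 71917) = 1/(-70293) = -1/70293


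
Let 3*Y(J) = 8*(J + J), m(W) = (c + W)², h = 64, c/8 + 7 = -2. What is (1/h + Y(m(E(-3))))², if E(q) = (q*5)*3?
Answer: 21832377735169/4096 ≈ 5.3302e+9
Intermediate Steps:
c = -72 (c = -56 + 8*(-2) = -56 - 16 = -72)
E(q) = 15*q (E(q) = (5*q)*3 = 15*q)
m(W) = (-72 + W)²
Y(J) = 16*J/3 (Y(J) = (8*(J + J))/3 = (8*(2*J))/3 = (16*J)/3 = 16*J/3)
(1/h + Y(m(E(-3))))² = (1/64 + 16*(-72 + 15*(-3))²/3)² = (1/64 + 16*(-72 - 45)²/3)² = (1/64 + (16/3)*(-117)²)² = (1/64 + (16/3)*13689)² = (1/64 + 73008)² = (4672513/64)² = 21832377735169/4096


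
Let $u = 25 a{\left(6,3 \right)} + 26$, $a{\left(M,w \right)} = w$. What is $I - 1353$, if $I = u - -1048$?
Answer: $-204$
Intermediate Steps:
$u = 101$ ($u = 25 \cdot 3 + 26 = 75 + 26 = 101$)
$I = 1149$ ($I = 101 - -1048 = 101 + 1048 = 1149$)
$I - 1353 = 1149 - 1353 = -204$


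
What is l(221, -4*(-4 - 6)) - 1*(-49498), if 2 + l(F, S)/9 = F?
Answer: 51469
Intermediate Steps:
l(F, S) = -18 + 9*F
l(221, -4*(-4 - 6)) - 1*(-49498) = (-18 + 9*221) - 1*(-49498) = (-18 + 1989) + 49498 = 1971 + 49498 = 51469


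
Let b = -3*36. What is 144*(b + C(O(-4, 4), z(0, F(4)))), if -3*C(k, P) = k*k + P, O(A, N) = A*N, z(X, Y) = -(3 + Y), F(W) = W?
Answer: -27504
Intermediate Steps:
z(X, Y) = -3 - Y
C(k, P) = -P/3 - k**2/3 (C(k, P) = -(k*k + P)/3 = -(k**2 + P)/3 = -(P + k**2)/3 = -P/3 - k**2/3)
b = -108
144*(b + C(O(-4, 4), z(0, F(4)))) = 144*(-108 + (-(-3 - 1*4)/3 - (-4*4)**2/3)) = 144*(-108 + (-(-3 - 4)/3 - 1/3*(-16)**2)) = 144*(-108 + (-1/3*(-7) - 1/3*256)) = 144*(-108 + (7/3 - 256/3)) = 144*(-108 - 83) = 144*(-191) = -27504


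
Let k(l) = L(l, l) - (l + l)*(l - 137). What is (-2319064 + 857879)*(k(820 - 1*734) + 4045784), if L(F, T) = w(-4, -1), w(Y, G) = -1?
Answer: -5924454947675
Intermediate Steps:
L(F, T) = -1
k(l) = -1 - 2*l*(-137 + l) (k(l) = -1 - (l + l)*(l - 137) = -1 - 2*l*(-137 + l))
(-2319064 + 857879)*(k(820 - 1*734) + 4045784) = (-2319064 + 857879)*((-1 - 2*(820 - 1*734)² + 274*(820 - 1*734)) + 4045784) = -1461185*((-1 - 2*(820 - 734)² + 274*(820 - 734)) + 4045784) = -1461185*((-1 - 2*86² + 274*86) + 4045784) = -1461185*((-1 - 2*7396 + 23564) + 4045784) = -1461185*((-1 - 14792 + 23564) + 4045784) = -1461185*(8771 + 4045784) = -1461185*4054555 = -5924454947675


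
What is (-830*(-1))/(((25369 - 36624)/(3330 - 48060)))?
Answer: 7425180/2251 ≈ 3298.6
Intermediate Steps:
(-830*(-1))/(((25369 - 36624)/(3330 - 48060))) = 830/((-11255/(-44730))) = 830/((-11255*(-1/44730))) = 830/(2251/8946) = 830*(8946/2251) = 7425180/2251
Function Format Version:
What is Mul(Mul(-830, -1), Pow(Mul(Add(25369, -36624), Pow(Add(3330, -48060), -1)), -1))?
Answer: Rational(7425180, 2251) ≈ 3298.6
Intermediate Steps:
Mul(Mul(-830, -1), Pow(Mul(Add(25369, -36624), Pow(Add(3330, -48060), -1)), -1)) = Mul(830, Pow(Mul(-11255, Pow(-44730, -1)), -1)) = Mul(830, Pow(Mul(-11255, Rational(-1, 44730)), -1)) = Mul(830, Pow(Rational(2251, 8946), -1)) = Mul(830, Rational(8946, 2251)) = Rational(7425180, 2251)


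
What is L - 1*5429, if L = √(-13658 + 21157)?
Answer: -5429 + √7499 ≈ -5342.4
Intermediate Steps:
L = √7499 ≈ 86.597
L - 1*5429 = √7499 - 1*5429 = √7499 - 5429 = -5429 + √7499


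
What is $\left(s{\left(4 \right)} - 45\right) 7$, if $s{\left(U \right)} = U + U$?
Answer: $-259$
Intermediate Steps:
$s{\left(U \right)} = 2 U$
$\left(s{\left(4 \right)} - 45\right) 7 = \left(2 \cdot 4 - 45\right) 7 = \left(8 - 45\right) 7 = \left(-37\right) 7 = -259$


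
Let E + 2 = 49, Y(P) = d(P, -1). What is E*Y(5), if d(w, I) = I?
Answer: -47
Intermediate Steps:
Y(P) = -1
E = 47 (E = -2 + 49 = 47)
E*Y(5) = 47*(-1) = -47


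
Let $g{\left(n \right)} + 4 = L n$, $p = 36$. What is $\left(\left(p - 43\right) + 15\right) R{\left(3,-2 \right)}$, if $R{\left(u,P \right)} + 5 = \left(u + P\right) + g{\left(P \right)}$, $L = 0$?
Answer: $-64$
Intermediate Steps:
$g{\left(n \right)} = -4$ ($g{\left(n \right)} = -4 + 0 n = -4 + 0 = -4$)
$R{\left(u,P \right)} = -9 + P + u$ ($R{\left(u,P \right)} = -5 - \left(4 - P - u\right) = -5 + \left(-4 + P + u\right) = -9 + P + u$)
$\left(\left(p - 43\right) + 15\right) R{\left(3,-2 \right)} = \left(\left(36 - 43\right) + 15\right) \left(-9 - 2 + 3\right) = \left(-7 + 15\right) \left(-8\right) = 8 \left(-8\right) = -64$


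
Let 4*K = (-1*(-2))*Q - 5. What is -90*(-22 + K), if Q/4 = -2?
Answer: 4905/2 ≈ 2452.5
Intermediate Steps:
Q = -8 (Q = 4*(-2) = -8)
K = -21/4 (K = (-1*(-2)*(-8) - 5)/4 = (2*(-8) - 5)/4 = (-16 - 5)/4 = (¼)*(-21) = -21/4 ≈ -5.2500)
-90*(-22 + K) = -90*(-22 - 21/4) = -90*(-109/4) = 4905/2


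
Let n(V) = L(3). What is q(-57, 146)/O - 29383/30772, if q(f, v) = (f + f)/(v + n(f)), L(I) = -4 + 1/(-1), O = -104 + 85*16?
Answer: -345483/361571 ≈ -0.95551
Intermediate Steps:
O = 1256 (O = -104 + 1360 = 1256)
L(I) = -5 (L(I) = -4 - 1 = -5)
n(V) = -5
q(f, v) = 2*f/(-5 + v) (q(f, v) = (f + f)/(v - 5) = (2*f)/(-5 + v) = 2*f/(-5 + v))
q(-57, 146)/O - 29383/30772 = (2*(-57)/(-5 + 146))/1256 - 29383/30772 = (2*(-57)/141)*(1/1256) - 29383*1/30772 = (2*(-57)*(1/141))*(1/1256) - 29383/30772 = -38/47*1/1256 - 29383/30772 = -19/29516 - 29383/30772 = -345483/361571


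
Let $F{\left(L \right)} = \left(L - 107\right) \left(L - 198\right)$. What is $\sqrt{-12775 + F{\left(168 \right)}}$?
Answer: $i \sqrt{14605} \approx 120.85 i$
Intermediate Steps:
$F{\left(L \right)} = \left(-198 + L\right) \left(-107 + L\right)$ ($F{\left(L \right)} = \left(-107 + L\right) \left(-198 + L\right) = \left(-198 + L\right) \left(-107 + L\right)$)
$\sqrt{-12775 + F{\left(168 \right)}} = \sqrt{-12775 + \left(21186 + 168^{2} - 51240\right)} = \sqrt{-12775 + \left(21186 + 28224 - 51240\right)} = \sqrt{-12775 - 1830} = \sqrt{-14605} = i \sqrt{14605}$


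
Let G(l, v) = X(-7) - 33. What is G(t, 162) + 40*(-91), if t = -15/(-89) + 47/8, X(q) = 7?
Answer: -3666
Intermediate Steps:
t = 4303/712 (t = -15*(-1/89) + 47*(⅛) = 15/89 + 47/8 = 4303/712 ≈ 6.0435)
G(l, v) = -26 (G(l, v) = 7 - 33 = -26)
G(t, 162) + 40*(-91) = -26 + 40*(-91) = -26 - 3640 = -3666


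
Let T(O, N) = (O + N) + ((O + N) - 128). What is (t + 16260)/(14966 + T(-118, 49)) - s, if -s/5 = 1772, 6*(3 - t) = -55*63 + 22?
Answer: 781553021/88200 ≈ 8861.1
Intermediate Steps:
T(O, N) = -128 + 2*N + 2*O (T(O, N) = (N + O) + ((N + O) - 128) = (N + O) + (-128 + N + O) = -128 + 2*N + 2*O)
t = 3461/6 (t = 3 - (-55*63 + 22)/6 = 3 - (-3465 + 22)/6 = 3 - ⅙*(-3443) = 3 + 3443/6 = 3461/6 ≈ 576.83)
s = -8860 (s = -5*1772 = -8860)
(t + 16260)/(14966 + T(-118, 49)) - s = (3461/6 + 16260)/(14966 + (-128 + 2*49 + 2*(-118))) - 1*(-8860) = 101021/(6*(14966 + (-128 + 98 - 236))) + 8860 = 101021/(6*(14966 - 266)) + 8860 = (101021/6)/14700 + 8860 = (101021/6)*(1/14700) + 8860 = 101021/88200 + 8860 = 781553021/88200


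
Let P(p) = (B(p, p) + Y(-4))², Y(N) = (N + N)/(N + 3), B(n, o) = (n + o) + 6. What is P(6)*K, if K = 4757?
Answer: 3215732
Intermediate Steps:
B(n, o) = 6 + n + o
Y(N) = 2*N/(3 + N) (Y(N) = (2*N)/(3 + N) = 2*N/(3 + N))
P(p) = (14 + 2*p)² (P(p) = ((6 + p + p) + 2*(-4)/(3 - 4))² = ((6 + 2*p) + 2*(-4)/(-1))² = ((6 + 2*p) + 2*(-4)*(-1))² = ((6 + 2*p) + 8)² = (14 + 2*p)²)
P(6)*K = (4*(7 + 6)²)*4757 = (4*13²)*4757 = (4*169)*4757 = 676*4757 = 3215732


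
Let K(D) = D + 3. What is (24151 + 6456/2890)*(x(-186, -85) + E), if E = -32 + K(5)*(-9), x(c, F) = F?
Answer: -6596368947/1445 ≈ -4.5650e+6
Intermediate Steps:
K(D) = 3 + D
E = -104 (E = -32 + (3 + 5)*(-9) = -32 + 8*(-9) = -32 - 72 = -104)
(24151 + 6456/2890)*(x(-186, -85) + E) = (24151 + 6456/2890)*(-85 - 104) = (24151 + 6456*(1/2890))*(-189) = (24151 + 3228/1445)*(-189) = (34901423/1445)*(-189) = -6596368947/1445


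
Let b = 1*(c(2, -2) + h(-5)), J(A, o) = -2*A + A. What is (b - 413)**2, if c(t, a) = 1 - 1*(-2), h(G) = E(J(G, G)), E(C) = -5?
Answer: 172225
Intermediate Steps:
J(A, o) = -A
h(G) = -5
c(t, a) = 3 (c(t, a) = 1 + 2 = 3)
b = -2 (b = 1*(3 - 5) = 1*(-2) = -2)
(b - 413)**2 = (-2 - 413)**2 = (-415)**2 = 172225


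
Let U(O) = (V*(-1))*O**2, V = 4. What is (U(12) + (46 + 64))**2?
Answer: 217156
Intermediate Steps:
U(O) = -4*O**2 (U(O) = (4*(-1))*O**2 = -4*O**2)
(U(12) + (46 + 64))**2 = (-4*12**2 + (46 + 64))**2 = (-4*144 + 110)**2 = (-576 + 110)**2 = (-466)**2 = 217156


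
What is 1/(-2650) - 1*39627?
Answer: -105011551/2650 ≈ -39627.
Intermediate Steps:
1/(-2650) - 1*39627 = -1/2650 - 39627 = -105011551/2650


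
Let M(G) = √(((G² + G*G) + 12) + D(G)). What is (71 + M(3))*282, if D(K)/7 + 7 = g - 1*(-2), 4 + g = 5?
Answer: 20022 + 282*√2 ≈ 20421.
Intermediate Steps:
g = 1 (g = -4 + 5 = 1)
D(K) = -28 (D(K) = -49 + 7*(1 - 1*(-2)) = -49 + 7*(1 + 2) = -49 + 7*3 = -49 + 21 = -28)
M(G) = √(-16 + 2*G²) (M(G) = √(((G² + G*G) + 12) - 28) = √(((G² + G²) + 12) - 28) = √((2*G² + 12) - 28) = √((12 + 2*G²) - 28) = √(-16 + 2*G²))
(71 + M(3))*282 = (71 + √(-16 + 2*3²))*282 = (71 + √(-16 + 2*9))*282 = (71 + √(-16 + 18))*282 = (71 + √2)*282 = 20022 + 282*√2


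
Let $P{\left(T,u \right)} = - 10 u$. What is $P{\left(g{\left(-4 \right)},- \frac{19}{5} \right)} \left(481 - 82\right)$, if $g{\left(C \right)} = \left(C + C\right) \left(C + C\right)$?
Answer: $15162$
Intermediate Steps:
$g{\left(C \right)} = 4 C^{2}$ ($g{\left(C \right)} = 2 C 2 C = 4 C^{2}$)
$P{\left(g{\left(-4 \right)},- \frac{19}{5} \right)} \left(481 - 82\right) = - 10 \left(- \frac{19}{5}\right) \left(481 - 82\right) = - 10 \left(\left(-19\right) \frac{1}{5}\right) 399 = \left(-10\right) \left(- \frac{19}{5}\right) 399 = 38 \cdot 399 = 15162$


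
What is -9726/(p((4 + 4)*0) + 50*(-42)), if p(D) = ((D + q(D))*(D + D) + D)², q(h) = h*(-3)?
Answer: 1621/350 ≈ 4.6314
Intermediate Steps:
q(h) = -3*h
p(D) = (D - 4*D²)² (p(D) = ((D - 3*D)*(D + D) + D)² = ((-2*D)*(2*D) + D)² = (-4*D² + D)² = (D - 4*D²)²)
-9726/(p((4 + 4)*0) + 50*(-42)) = -9726/(((4 + 4)*0)²*(1 - 4*(4 + 4)*0)² + 50*(-42)) = -9726/((8*0)²*(1 - 32*0)² - 2100) = -9726/(0²*(1 - 4*0)² - 2100) = -9726/(0*(1 + 0)² - 2100) = -9726/(0*1² - 2100) = -9726/(0*1 - 2100) = -9726/(0 - 2100) = -9726/(-2100) = -9726*(-1/2100) = 1621/350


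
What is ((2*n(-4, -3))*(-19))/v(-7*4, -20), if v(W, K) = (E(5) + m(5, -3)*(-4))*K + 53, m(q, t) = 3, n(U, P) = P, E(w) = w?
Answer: 114/193 ≈ 0.59067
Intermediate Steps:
v(W, K) = 53 - 7*K (v(W, K) = (5 + 3*(-4))*K + 53 = (5 - 12)*K + 53 = -7*K + 53 = 53 - 7*K)
((2*n(-4, -3))*(-19))/v(-7*4, -20) = ((2*(-3))*(-19))/(53 - 7*(-20)) = (-6*(-19))/(53 + 140) = 114/193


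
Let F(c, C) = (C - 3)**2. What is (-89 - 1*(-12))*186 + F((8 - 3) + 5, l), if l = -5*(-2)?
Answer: -14273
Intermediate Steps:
l = 10
F(c, C) = (-3 + C)**2
(-89 - 1*(-12))*186 + F((8 - 3) + 5, l) = (-89 - 1*(-12))*186 + (-3 + 10)**2 = (-89 + 12)*186 + 7**2 = -77*186 + 49 = -14322 + 49 = -14273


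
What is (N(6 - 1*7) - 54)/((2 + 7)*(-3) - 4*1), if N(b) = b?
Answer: 55/31 ≈ 1.7742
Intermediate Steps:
(N(6 - 1*7) - 54)/((2 + 7)*(-3) - 4*1) = ((6 - 1*7) - 54)/((2 + 7)*(-3) - 4*1) = ((6 - 7) - 54)/(9*(-3) - 4) = (-1 - 54)/(-27 - 4) = -55/(-31) = -1/31*(-55) = 55/31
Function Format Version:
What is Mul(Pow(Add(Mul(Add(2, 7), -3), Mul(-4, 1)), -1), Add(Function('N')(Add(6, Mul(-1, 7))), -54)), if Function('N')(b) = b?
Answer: Rational(55, 31) ≈ 1.7742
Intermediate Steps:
Mul(Pow(Add(Mul(Add(2, 7), -3), Mul(-4, 1)), -1), Add(Function('N')(Add(6, Mul(-1, 7))), -54)) = Mul(Pow(Add(Mul(Add(2, 7), -3), Mul(-4, 1)), -1), Add(Add(6, Mul(-1, 7)), -54)) = Mul(Pow(Add(Mul(9, -3), -4), -1), Add(Add(6, -7), -54)) = Mul(Pow(Add(-27, -4), -1), Add(-1, -54)) = Mul(Pow(-31, -1), -55) = Mul(Rational(-1, 31), -55) = Rational(55, 31)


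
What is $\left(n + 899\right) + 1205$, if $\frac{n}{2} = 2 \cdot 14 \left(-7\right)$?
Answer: $1712$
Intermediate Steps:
$n = -392$ ($n = 2 \cdot 2 \cdot 14 \left(-7\right) = 2 \cdot 28 \left(-7\right) = 2 \left(-196\right) = -392$)
$\left(n + 899\right) + 1205 = \left(-392 + 899\right) + 1205 = 507 + 1205 = 1712$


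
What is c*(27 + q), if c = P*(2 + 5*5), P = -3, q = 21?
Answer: -3888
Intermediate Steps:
c = -81 (c = -3*(2 + 5*5) = -3*(2 + 25) = -3*27 = -81)
c*(27 + q) = -81*(27 + 21) = -81*48 = -3888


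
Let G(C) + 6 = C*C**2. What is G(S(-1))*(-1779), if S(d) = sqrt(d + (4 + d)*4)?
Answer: 10674 - 19569*sqrt(11) ≈ -54229.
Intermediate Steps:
S(d) = sqrt(16 + 5*d) (S(d) = sqrt(d + (16 + 4*d)) = sqrt(16 + 5*d))
G(C) = -6 + C**3 (G(C) = -6 + C*C**2 = -6 + C**3)
G(S(-1))*(-1779) = (-6 + (sqrt(16 + 5*(-1)))**3)*(-1779) = (-6 + (sqrt(16 - 5))**3)*(-1779) = (-6 + (sqrt(11))**3)*(-1779) = (-6 + 11*sqrt(11))*(-1779) = 10674 - 19569*sqrt(11)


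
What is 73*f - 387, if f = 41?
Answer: 2606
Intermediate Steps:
73*f - 387 = 73*41 - 387 = 2993 - 387 = 2606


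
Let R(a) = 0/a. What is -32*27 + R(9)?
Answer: -864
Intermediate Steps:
R(a) = 0
-32*27 + R(9) = -32*27 + 0 = -864 + 0 = -864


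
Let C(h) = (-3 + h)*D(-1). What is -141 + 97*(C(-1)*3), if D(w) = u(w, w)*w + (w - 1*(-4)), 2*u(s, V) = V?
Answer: -4215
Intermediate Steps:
u(s, V) = V/2
D(w) = 4 + w + w²/2 (D(w) = (w/2)*w + (w - 1*(-4)) = w²/2 + (w + 4) = w²/2 + (4 + w) = 4 + w + w²/2)
C(h) = -21/2 + 7*h/2 (C(h) = (-3 + h)*(4 - 1 + (½)*(-1)²) = (-3 + h)*(4 - 1 + (½)*1) = (-3 + h)*(4 - 1 + ½) = (-3 + h)*(7/2) = -21/2 + 7*h/2)
-141 + 97*(C(-1)*3) = -141 + 97*((-21/2 + (7/2)*(-1))*3) = -141 + 97*((-21/2 - 7/2)*3) = -141 + 97*(-14*3) = -141 + 97*(-42) = -141 - 4074 = -4215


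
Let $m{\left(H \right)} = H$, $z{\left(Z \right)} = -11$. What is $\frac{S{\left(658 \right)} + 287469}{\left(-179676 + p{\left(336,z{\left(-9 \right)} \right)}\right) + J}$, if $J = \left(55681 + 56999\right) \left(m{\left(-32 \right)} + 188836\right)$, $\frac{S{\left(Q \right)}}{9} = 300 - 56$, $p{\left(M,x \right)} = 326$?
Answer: $\frac{57933}{4254851074} \approx 1.3616 \cdot 10^{-5}$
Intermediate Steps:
$S{\left(Q \right)} = 2196$ ($S{\left(Q \right)} = 9 \left(300 - 56\right) = 9 \cdot 244 = 2196$)
$J = 21274434720$ ($J = \left(55681 + 56999\right) \left(-32 + 188836\right) = 112680 \cdot 188804 = 21274434720$)
$\frac{S{\left(658 \right)} + 287469}{\left(-179676 + p{\left(336,z{\left(-9 \right)} \right)}\right) + J} = \frac{2196 + 287469}{\left(-179676 + 326\right) + 21274434720} = \frac{289665}{-179350 + 21274434720} = \frac{289665}{21274255370} = 289665 \cdot \frac{1}{21274255370} = \frac{57933}{4254851074}$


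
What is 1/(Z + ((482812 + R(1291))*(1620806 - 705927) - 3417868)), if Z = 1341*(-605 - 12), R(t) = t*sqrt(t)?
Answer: 441710314483/193307033719524876498678 - 1181108789*sqrt(1291)/193307033719524876498678 ≈ 2.0655e-12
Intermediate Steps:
R(t) = t**(3/2)
Z = -827397 (Z = 1341*(-617) = -827397)
1/(Z + ((482812 + R(1291))*(1620806 - 705927) - 3417868)) = 1/(-827397 + ((482812 + 1291**(3/2))*(1620806 - 705927) - 3417868)) = 1/(-827397 + ((482812 + 1291*sqrt(1291))*914879 - 3417868)) = 1/(-827397 + ((441714559748 + 1181108789*sqrt(1291)) - 3417868)) = 1/(-827397 + (441711141880 + 1181108789*sqrt(1291))) = 1/(441710314483 + 1181108789*sqrt(1291))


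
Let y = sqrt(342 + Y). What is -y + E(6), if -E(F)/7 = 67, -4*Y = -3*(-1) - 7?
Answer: -469 - 7*sqrt(7) ≈ -487.52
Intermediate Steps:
Y = 1 (Y = -(-3*(-1) - 7)/4 = -(3 - 7)/4 = -1/4*(-4) = 1)
E(F) = -469 (E(F) = -7*67 = -469)
y = 7*sqrt(7) (y = sqrt(342 + 1) = sqrt(343) = 7*sqrt(7) ≈ 18.520)
-y + E(6) = -7*sqrt(7) - 469 = -469 - 7*sqrt(7)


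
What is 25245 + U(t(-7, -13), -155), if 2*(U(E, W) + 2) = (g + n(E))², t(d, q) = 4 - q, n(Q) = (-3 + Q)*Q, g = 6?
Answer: 55011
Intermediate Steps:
n(Q) = Q*(-3 + Q)
U(E, W) = -2 + (6 + E*(-3 + E))²/2
25245 + U(t(-7, -13), -155) = 25245 + (-2 + (6 + (4 - 1*(-13))*(-3 + (4 - 1*(-13))))²/2) = 25245 + (-2 + (6 + (4 + 13)*(-3 + (4 + 13)))²/2) = 25245 + (-2 + (6 + 17*(-3 + 17))²/2) = 25245 + (-2 + (6 + 17*14)²/2) = 25245 + (-2 + (6 + 238)²/2) = 25245 + (-2 + (½)*244²) = 25245 + (-2 + (½)*59536) = 25245 + (-2 + 29768) = 25245 + 29766 = 55011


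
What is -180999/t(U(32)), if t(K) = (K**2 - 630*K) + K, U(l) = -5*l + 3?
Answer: -60333/41134 ≈ -1.4667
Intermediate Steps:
U(l) = 3 - 5*l
t(K) = K**2 - 629*K
-180999/t(U(32)) = -180999*1/((-629 + (3 - 5*32))*(3 - 5*32)) = -180999*1/((-629 + (3 - 160))*(3 - 160)) = -180999*(-1/(157*(-629 - 157))) = -180999/((-157*(-786))) = -180999/123402 = -180999*1/123402 = -60333/41134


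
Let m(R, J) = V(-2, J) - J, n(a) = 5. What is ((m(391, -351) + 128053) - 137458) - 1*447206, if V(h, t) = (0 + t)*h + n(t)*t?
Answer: -457313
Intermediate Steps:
V(h, t) = 5*t + h*t (V(h, t) = (0 + t)*h + 5*t = t*h + 5*t = h*t + 5*t = 5*t + h*t)
m(R, J) = 2*J (m(R, J) = J*(5 - 2) - J = J*3 - J = 3*J - J = 2*J)
((m(391, -351) + 128053) - 137458) - 1*447206 = ((2*(-351) + 128053) - 137458) - 1*447206 = ((-702 + 128053) - 137458) - 447206 = (127351 - 137458) - 447206 = -10107 - 447206 = -457313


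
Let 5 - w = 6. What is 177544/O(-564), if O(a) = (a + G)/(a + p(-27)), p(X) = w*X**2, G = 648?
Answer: -19130366/7 ≈ -2.7329e+6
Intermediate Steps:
w = -1 (w = 5 - 1*6 = 5 - 6 = -1)
p(X) = -X**2
O(a) = (648 + a)/(-729 + a) (O(a) = (a + 648)/(a - 1*(-27)**2) = (648 + a)/(a - 1*729) = (648 + a)/(a - 729) = (648 + a)/(-729 + a))
177544/O(-564) = 177544/(((648 - 564)/(-729 - 564))) = 177544/((84/(-1293))) = 177544/((-1/1293*84)) = 177544/(-28/431) = 177544*(-431/28) = -19130366/7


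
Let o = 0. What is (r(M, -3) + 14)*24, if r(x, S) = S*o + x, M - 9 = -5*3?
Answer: 192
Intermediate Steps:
M = -6 (M = 9 - 5*3 = 9 - 15 = -6)
r(x, S) = x (r(x, S) = S*0 + x = 0 + x = x)
(r(M, -3) + 14)*24 = (-6 + 14)*24 = 8*24 = 192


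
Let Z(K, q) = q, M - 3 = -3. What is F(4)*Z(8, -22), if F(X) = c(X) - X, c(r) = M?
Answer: 88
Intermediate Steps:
M = 0 (M = 3 - 3 = 0)
c(r) = 0
F(X) = -X (F(X) = 0 - X = -X)
F(4)*Z(8, -22) = -1*4*(-22) = -4*(-22) = 88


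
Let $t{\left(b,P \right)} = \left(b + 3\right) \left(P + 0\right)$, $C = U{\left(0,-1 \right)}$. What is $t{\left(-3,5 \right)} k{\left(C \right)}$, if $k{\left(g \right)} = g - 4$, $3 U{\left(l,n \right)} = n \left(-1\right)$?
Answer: $0$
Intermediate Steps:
$U{\left(l,n \right)} = - \frac{n}{3}$ ($U{\left(l,n \right)} = \frac{n \left(-1\right)}{3} = \frac{\left(-1\right) n}{3} = - \frac{n}{3}$)
$C = \frac{1}{3}$ ($C = \left(- \frac{1}{3}\right) \left(-1\right) = \frac{1}{3} \approx 0.33333$)
$t{\left(b,P \right)} = P \left(3 + b\right)$ ($t{\left(b,P \right)} = \left(3 + b\right) P = P \left(3 + b\right)$)
$k{\left(g \right)} = -4 + g$ ($k{\left(g \right)} = g - 4 = -4 + g$)
$t{\left(-3,5 \right)} k{\left(C \right)} = 5 \left(3 - 3\right) \left(-4 + \frac{1}{3}\right) = 5 \cdot 0 \left(- \frac{11}{3}\right) = 0 \left(- \frac{11}{3}\right) = 0$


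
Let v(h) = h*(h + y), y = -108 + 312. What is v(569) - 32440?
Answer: 407397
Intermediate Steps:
y = 204
v(h) = h*(204 + h) (v(h) = h*(h + 204) = h*(204 + h))
v(569) - 32440 = 569*(204 + 569) - 32440 = 569*773 - 32440 = 439837 - 32440 = 407397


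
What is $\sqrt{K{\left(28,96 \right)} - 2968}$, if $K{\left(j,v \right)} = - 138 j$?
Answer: $4 i \sqrt{427} \approx 82.656 i$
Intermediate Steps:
$\sqrt{K{\left(28,96 \right)} - 2968} = \sqrt{\left(-138\right) 28 - 2968} = \sqrt{-3864 - 2968} = \sqrt{-6832} = 4 i \sqrt{427}$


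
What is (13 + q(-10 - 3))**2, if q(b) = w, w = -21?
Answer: 64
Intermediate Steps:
q(b) = -21
(13 + q(-10 - 3))**2 = (13 - 21)**2 = (-8)**2 = 64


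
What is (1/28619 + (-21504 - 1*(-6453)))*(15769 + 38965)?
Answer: -23576373184912/28619 ≈ -8.2380e+8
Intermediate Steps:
(1/28619 + (-21504 - 1*(-6453)))*(15769 + 38965) = (1/28619 + (-21504 + 6453))*54734 = (1/28619 - 15051)*54734 = -430744568/28619*54734 = -23576373184912/28619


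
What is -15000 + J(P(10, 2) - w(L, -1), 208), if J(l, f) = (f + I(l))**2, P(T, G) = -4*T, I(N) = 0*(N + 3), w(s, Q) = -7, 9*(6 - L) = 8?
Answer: 28264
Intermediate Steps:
L = 46/9 (L = 6 - 1/9*8 = 6 - 8/9 = 46/9 ≈ 5.1111)
I(N) = 0 (I(N) = 0*(3 + N) = 0)
J(l, f) = f**2 (J(l, f) = (f + 0)**2 = f**2)
-15000 + J(P(10, 2) - w(L, -1), 208) = -15000 + 208**2 = -15000 + 43264 = 28264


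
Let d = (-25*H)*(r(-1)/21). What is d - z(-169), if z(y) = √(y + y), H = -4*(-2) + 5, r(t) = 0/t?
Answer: -13*I*√2 ≈ -18.385*I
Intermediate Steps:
r(t) = 0
H = 13 (H = -1*(-8) + 5 = 8 + 5 = 13)
z(y) = √2*√y (z(y) = √(2*y) = √2*√y)
d = 0 (d = (-25*13)*(0/21) = -0/21 = -325*0 = 0)
d - z(-169) = 0 - √2*√(-169) = 0 - √2*13*I = 0 - 13*I*√2 = -13*I*√2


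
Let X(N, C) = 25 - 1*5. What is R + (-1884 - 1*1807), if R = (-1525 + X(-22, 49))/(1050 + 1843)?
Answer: -10679568/2893 ≈ -3691.5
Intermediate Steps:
X(N, C) = 20 (X(N, C) = 25 - 5 = 20)
R = -1505/2893 (R = (-1525 + 20)/(1050 + 1843) = -1505/2893 ≈ -0.52022)
R + (-1884 - 1*1807) = -1505/2893 + (-1884 - 1*1807) = -1505/2893 + (-1884 - 1807) = -1505/2893 - 3691 = -10679568/2893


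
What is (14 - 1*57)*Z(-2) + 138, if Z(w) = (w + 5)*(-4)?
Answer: 654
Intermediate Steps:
Z(w) = -20 - 4*w (Z(w) = (5 + w)*(-4) = -20 - 4*w)
(14 - 1*57)*Z(-2) + 138 = (14 - 1*57)*(-20 - 4*(-2)) + 138 = (14 - 57)*(-20 + 8) + 138 = -43*(-12) + 138 = 516 + 138 = 654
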